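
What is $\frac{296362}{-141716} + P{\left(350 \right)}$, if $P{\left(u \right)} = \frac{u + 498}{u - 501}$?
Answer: $- \frac{82462915}{10699558} \approx -7.7071$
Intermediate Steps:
$P{\left(u \right)} = \frac{498 + u}{-501 + u}$
$\frac{296362}{-141716} + P{\left(350 \right)} = \frac{296362}{-141716} + \frac{498 + 350}{-501 + 350} = 296362 \left(- \frac{1}{141716}\right) + \frac{1}{-151} \cdot 848 = - \frac{148181}{70858} - \frac{848}{151} = - \frac{82462915}{10699558}$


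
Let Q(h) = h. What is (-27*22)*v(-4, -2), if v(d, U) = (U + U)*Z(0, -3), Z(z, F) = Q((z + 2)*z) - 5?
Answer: -11880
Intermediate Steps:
Z(z, F) = -5 + z*(2 + z) (Z(z, F) = (z + 2)*z - 5 = (2 + z)*z - 5 = z*(2 + z) - 5 = -5 + z*(2 + z))
v(d, U) = -10*U (v(d, U) = (U + U)*(-5 + 0*(2 + 0)) = (2*U)*(-5 + 0*2) = (2*U)*(-5 + 0) = (2*U)*(-5) = -10*U)
(-27*22)*v(-4, -2) = (-27*22)*(-10*(-2)) = -594*20 = -11880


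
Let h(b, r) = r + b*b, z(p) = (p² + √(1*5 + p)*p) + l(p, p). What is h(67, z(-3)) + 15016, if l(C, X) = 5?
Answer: 19519 - 3*√2 ≈ 19515.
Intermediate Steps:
z(p) = 5 + p² + p*√(5 + p) (z(p) = (p² + √(1*5 + p)*p) + 5 = (p² + √(5 + p)*p) + 5 = (p² + p*√(5 + p)) + 5 = 5 + p² + p*√(5 + p))
h(b, r) = r + b²
h(67, z(-3)) + 15016 = ((5 + (-3)² - 3*√(5 - 3)) + 67²) + 15016 = ((5 + 9 - 3*√2) + 4489) + 15016 = ((14 - 3*√2) + 4489) + 15016 = (4503 - 3*√2) + 15016 = 19519 - 3*√2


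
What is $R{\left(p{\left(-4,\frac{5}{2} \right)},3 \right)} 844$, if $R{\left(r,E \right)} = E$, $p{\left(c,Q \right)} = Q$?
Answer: $2532$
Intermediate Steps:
$R{\left(p{\left(-4,\frac{5}{2} \right)},3 \right)} 844 = 3 \cdot 844 = 2532$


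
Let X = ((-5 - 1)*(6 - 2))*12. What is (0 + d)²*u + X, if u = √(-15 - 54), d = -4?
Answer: -288 + 16*I*√69 ≈ -288.0 + 132.91*I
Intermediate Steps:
X = -288 (X = -6*4*12 = -24*12 = -288)
u = I*√69 (u = √(-69) = I*√69 ≈ 8.3066*I)
(0 + d)²*u + X = (0 - 4)²*(I*√69) - 288 = (-4)²*(I*√69) - 288 = 16*(I*√69) - 288 = 16*I*√69 - 288 = -288 + 16*I*√69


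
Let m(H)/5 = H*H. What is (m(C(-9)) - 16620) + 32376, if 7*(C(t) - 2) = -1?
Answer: 772889/49 ≈ 15773.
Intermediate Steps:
C(t) = 13/7 (C(t) = 2 + (1/7)*(-1) = 2 - 1/7 = 13/7)
m(H) = 5*H**2 (m(H) = 5*(H*H) = 5*H**2)
(m(C(-9)) - 16620) + 32376 = (5*(13/7)**2 - 16620) + 32376 = (5*(169/49) - 16620) + 32376 = (845/49 - 16620) + 32376 = -813535/49 + 32376 = 772889/49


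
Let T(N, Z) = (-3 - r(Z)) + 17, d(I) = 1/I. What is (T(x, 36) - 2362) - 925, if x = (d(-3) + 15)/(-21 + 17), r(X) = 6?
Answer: -3279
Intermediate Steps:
d(I) = 1/I
x = -11/3 (x = (1/(-3) + 15)/(-21 + 17) = (-⅓ + 15)/(-4) = (44/3)*(-¼) = -11/3 ≈ -3.6667)
T(N, Z) = 8 (T(N, Z) = (-3 - 1*6) + 17 = (-3 - 6) + 17 = -9 + 17 = 8)
(T(x, 36) - 2362) - 925 = (8 - 2362) - 925 = -2354 - 925 = -3279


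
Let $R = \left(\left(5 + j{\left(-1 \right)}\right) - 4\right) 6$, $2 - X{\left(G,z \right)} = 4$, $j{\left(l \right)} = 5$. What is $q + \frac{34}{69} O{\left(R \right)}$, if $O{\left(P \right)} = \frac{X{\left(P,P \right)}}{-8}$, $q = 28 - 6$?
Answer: $\frac{3053}{138} \approx 22.123$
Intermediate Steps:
$X{\left(G,z \right)} = -2$ ($X{\left(G,z \right)} = 2 - 4 = -2$)
$q = 22$ ($q = 28 - 6 = 22$)
$R = 36$ ($R = \left(\left(5 + 5\right) - 4\right) 6 = \left(10 - 4\right) 6 = 6 \cdot 6 = 36$)
$O{\left(P \right)} = \frac{1}{4}$ ($O{\left(P \right)} = - \frac{2}{-8} = \left(-2\right) \left(- \frac{1}{8}\right) = \frac{1}{4}$)
$q + \frac{34}{69} O{\left(R \right)} = 22 + \frac{34}{69} \cdot \frac{1}{4} = 22 + \frac{17}{138} = \frac{3053}{138}$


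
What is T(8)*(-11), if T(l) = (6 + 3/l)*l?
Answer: -561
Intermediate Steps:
T(l) = l*(6 + 3/l)
T(8)*(-11) = (3 + 6*8)*(-11) = (3 + 48)*(-11) = 51*(-11) = -561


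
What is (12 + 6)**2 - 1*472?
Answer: -148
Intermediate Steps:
(12 + 6)**2 - 1*472 = 18**2 - 472 = 324 - 472 = -148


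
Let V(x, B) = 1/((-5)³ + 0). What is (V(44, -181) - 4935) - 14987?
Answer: -2490251/125 ≈ -19922.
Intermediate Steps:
V(x, B) = -1/125 (V(x, B) = 1/(-125 + 0) = 1/(-125) = -1/125)
(V(44, -181) - 4935) - 14987 = (-1/125 - 4935) - 14987 = -616876/125 - 14987 = -2490251/125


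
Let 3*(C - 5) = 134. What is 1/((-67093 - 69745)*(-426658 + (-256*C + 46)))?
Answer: 3/180349747240 ≈ 1.6634e-11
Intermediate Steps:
C = 149/3 (C = 5 + (1/3)*134 = 5 + 134/3 = 149/3 ≈ 49.667)
1/((-67093 - 69745)*(-426658 + (-256*C + 46))) = 1/((-67093 - 69745)*(-426658 + (-256*149/3 + 46))) = 1/(-136838*(-426658 + (-38144/3 + 46))) = 1/(-136838*(-426658 - 38006/3)) = 1/(-136838*(-1317980/3)) = 1/(180349747240/3) = 3/180349747240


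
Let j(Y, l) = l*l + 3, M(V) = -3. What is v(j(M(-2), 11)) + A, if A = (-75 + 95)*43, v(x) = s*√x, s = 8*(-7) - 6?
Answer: 860 - 124*√31 ≈ 169.60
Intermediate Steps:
s = -62 (s = -56 - 6 = -62)
j(Y, l) = 3 + l² (j(Y, l) = l² + 3 = 3 + l²)
v(x) = -62*√x
A = 860 (A = 20*43 = 860)
v(j(M(-2), 11)) + A = -62*√(3 + 11²) + 860 = -62*√(3 + 121) + 860 = -124*√31 + 860 = 860 - 124*√31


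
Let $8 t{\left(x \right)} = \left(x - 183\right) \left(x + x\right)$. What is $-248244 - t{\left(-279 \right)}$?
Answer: $- \frac{560937}{2} \approx -2.8047 \cdot 10^{5}$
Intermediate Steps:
$t{\left(x \right)} = \frac{x \left(-183 + x\right)}{4}$ ($t{\left(x \right)} = \frac{\left(x - 183\right) \left(x + x\right)}{8} = \frac{\left(-183 + x\right) 2 x}{8} = \frac{2 x \left(-183 + x\right)}{8} = \frac{x \left(-183 + x\right)}{4}$)
$-248244 - t{\left(-279 \right)} = -248244 - \frac{1}{4} \left(-279\right) \left(-183 - 279\right) = -248244 - \frac{1}{4} \left(-279\right) \left(-462\right) = -248244 - \frac{64449}{2} = - \frac{560937}{2}$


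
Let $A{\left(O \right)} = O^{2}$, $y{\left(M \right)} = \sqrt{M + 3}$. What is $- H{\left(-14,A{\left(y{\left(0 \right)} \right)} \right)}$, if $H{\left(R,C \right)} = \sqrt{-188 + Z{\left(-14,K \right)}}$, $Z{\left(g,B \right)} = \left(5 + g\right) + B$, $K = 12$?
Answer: $- i \sqrt{185} \approx - 13.601 i$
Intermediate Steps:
$Z{\left(g,B \right)} = 5 + B + g$
$y{\left(M \right)} = \sqrt{3 + M}$
$H{\left(R,C \right)} = i \sqrt{185}$ ($H{\left(R,C \right)} = \sqrt{-188 + \left(5 + 12 - 14\right)} = \sqrt{-188 + 3} = \sqrt{-185} = i \sqrt{185}$)
$- H{\left(-14,A{\left(y{\left(0 \right)} \right)} \right)} = - i \sqrt{185}$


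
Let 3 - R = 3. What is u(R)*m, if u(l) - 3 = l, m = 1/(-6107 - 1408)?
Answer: -1/2505 ≈ -0.00039920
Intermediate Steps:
R = 0 (R = 3 - 1*3 = 3 - 3 = 0)
m = -1/7515 (m = 1/(-7515) = -1/7515 ≈ -0.00013307)
u(l) = 3 + l
u(R)*m = (3 + 0)*(-1/7515) = 3*(-1/7515) = -1/2505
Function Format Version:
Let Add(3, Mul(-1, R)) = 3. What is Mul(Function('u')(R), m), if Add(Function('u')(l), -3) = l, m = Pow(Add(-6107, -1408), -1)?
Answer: Rational(-1, 2505) ≈ -0.00039920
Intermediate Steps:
R = 0 (R = Add(3, Mul(-1, 3)) = Add(3, -3) = 0)
m = Rational(-1, 7515) (m = Pow(-7515, -1) = Rational(-1, 7515) ≈ -0.00013307)
Function('u')(l) = Add(3, l)
Mul(Function('u')(R), m) = Mul(Add(3, 0), Rational(-1, 7515)) = Mul(3, Rational(-1, 7515)) = Rational(-1, 2505)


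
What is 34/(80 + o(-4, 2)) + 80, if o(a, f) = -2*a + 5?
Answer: 7474/93 ≈ 80.366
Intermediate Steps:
o(a, f) = 5 - 2*a
34/(80 + o(-4, 2)) + 80 = 34/(80 + (5 - 2*(-4))) + 80 = 34/(80 + (5 + 8)) + 80 = 34/(80 + 13) + 80 = 34/93 + 80 = 7474/93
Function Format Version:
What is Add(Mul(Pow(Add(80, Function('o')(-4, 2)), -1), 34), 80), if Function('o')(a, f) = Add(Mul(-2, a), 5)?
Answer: Rational(7474, 93) ≈ 80.366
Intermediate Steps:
Function('o')(a, f) = Add(5, Mul(-2, a))
Add(Mul(Pow(Add(80, Function('o')(-4, 2)), -1), 34), 80) = Add(Mul(Pow(Add(80, Add(5, Mul(-2, -4))), -1), 34), 80) = Add(Mul(Pow(Add(80, Add(5, 8)), -1), 34), 80) = Add(Mul(Pow(Add(80, 13), -1), 34), 80) = Add(Mul(Pow(93, -1), 34), 80) = Add(Mul(Rational(1, 93), 34), 80) = Add(Rational(34, 93), 80) = Rational(7474, 93)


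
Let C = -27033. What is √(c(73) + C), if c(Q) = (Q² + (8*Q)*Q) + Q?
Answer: √21001 ≈ 144.92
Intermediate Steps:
c(Q) = Q + 9*Q² (c(Q) = (Q² + 8*Q²) + Q = 9*Q² + Q = Q + 9*Q²)
√(c(73) + C) = √(73*(1 + 9*73) - 27033) = √(73*(1 + 657) - 27033) = √(73*658 - 27033) = √(48034 - 27033) = √21001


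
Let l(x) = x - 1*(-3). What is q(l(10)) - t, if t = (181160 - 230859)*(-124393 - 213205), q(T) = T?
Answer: -16778282989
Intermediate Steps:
l(x) = 3 + x (l(x) = x + 3 = 3 + x)
t = 16778283002 (t = -49699*(-337598) = 16778283002)
q(l(10)) - t = (3 + 10) - 1*16778283002 = 13 - 16778283002 = -16778282989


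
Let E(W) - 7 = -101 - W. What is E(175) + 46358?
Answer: 46089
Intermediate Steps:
E(W) = -94 - W (E(W) = 7 + (-101 - W) = -94 - W)
E(175) + 46358 = (-94 - 1*175) + 46358 = (-94 - 175) + 46358 = -269 + 46358 = 46089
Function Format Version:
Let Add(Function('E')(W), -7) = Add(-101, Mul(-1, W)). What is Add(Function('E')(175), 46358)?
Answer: 46089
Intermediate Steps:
Function('E')(W) = Add(-94, Mul(-1, W)) (Function('E')(W) = Add(7, Add(-101, Mul(-1, W))) = Add(-94, Mul(-1, W)))
Add(Function('E')(175), 46358) = Add(Add(-94, Mul(-1, 175)), 46358) = Add(Add(-94, -175), 46358) = Add(-269, 46358) = 46089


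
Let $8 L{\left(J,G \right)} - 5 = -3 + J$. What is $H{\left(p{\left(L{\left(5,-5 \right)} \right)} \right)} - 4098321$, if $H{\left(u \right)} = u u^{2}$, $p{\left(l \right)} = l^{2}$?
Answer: $- \frac{1074350142575}{262144} \approx -4.0983 \cdot 10^{6}$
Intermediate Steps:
$L{\left(J,G \right)} = \frac{1}{4} + \frac{J}{8}$ ($L{\left(J,G \right)} = \frac{5}{8} + \frac{-3 + J}{8} = \frac{5}{8} + \left(- \frac{3}{8} + \frac{J}{8}\right) = \frac{1}{4} + \frac{J}{8}$)
$H{\left(u \right)} = u^{3}$
$H{\left(p{\left(L{\left(5,-5 \right)} \right)} \right)} - 4098321 = \left(\left(\frac{1}{4} + \frac{1}{8} \cdot 5\right)^{2}\right)^{3} - 4098321 = \left(\left(\frac{1}{4} + \frac{5}{8}\right)^{2}\right)^{3} - 4098321 = \left(\left(\frac{7}{8}\right)^{2}\right)^{3} - 4098321 = \left(\frac{49}{64}\right)^{3} - 4098321 = \frac{117649}{262144} - 4098321 = - \frac{1074350142575}{262144}$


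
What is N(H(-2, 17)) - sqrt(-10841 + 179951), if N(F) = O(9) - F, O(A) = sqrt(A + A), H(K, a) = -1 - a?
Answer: 18 - 3*sqrt(18790) + 3*sqrt(2) ≈ -388.99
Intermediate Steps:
O(A) = sqrt(2)*sqrt(A) (O(A) = sqrt(2*A) = sqrt(2)*sqrt(A))
N(F) = -F + 3*sqrt(2) (N(F) = sqrt(2)*sqrt(9) - F = sqrt(2)*3 - F = 3*sqrt(2) - F = -F + 3*sqrt(2))
N(H(-2, 17)) - sqrt(-10841 + 179951) = (-(-1 - 1*17) + 3*sqrt(2)) - sqrt(-10841 + 179951) = (-(-1 - 17) + 3*sqrt(2)) - sqrt(169110) = (-1*(-18) + 3*sqrt(2)) - 3*sqrt(18790) = (18 + 3*sqrt(2)) - 3*sqrt(18790) = 18 - 3*sqrt(18790) + 3*sqrt(2)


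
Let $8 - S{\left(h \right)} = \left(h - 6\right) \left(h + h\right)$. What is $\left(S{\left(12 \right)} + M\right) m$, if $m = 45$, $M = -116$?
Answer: $-11340$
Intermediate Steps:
$S{\left(h \right)} = 8 - 2 h \left(-6 + h\right)$ ($S{\left(h \right)} = 8 - \left(h - 6\right) \left(h + h\right) = 8 - \left(-6 + h\right) 2 h = 8 - 2 h \left(-6 + h\right)$)
$\left(S{\left(12 \right)} + M\right) m = \left(\left(8 - 2 \cdot 12^{2} + 12 \cdot 12\right) - 116\right) 45 = \left(\left(8 - 288 + 144\right) - 116\right) 45 = \left(-136 - 116\right) 45 = \left(-252\right) 45 = -11340$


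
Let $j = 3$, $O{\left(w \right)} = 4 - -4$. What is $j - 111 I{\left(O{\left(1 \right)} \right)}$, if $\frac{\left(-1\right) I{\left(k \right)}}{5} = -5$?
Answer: $-2772$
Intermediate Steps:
$O{\left(w \right)} = 8$ ($O{\left(w \right)} = 4 + 4 = 8$)
$I{\left(k \right)} = 25$ ($I{\left(k \right)} = \left(-5\right) \left(-5\right) = 25$)
$j - 111 I{\left(O{\left(1 \right)} \right)} = 3 - 2775 = -2772$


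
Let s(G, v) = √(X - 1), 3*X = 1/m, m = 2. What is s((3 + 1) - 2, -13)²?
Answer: -⅚ ≈ -0.83333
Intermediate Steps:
X = ⅙ (X = (⅓)/2 = (⅓)*(½) = ⅙ ≈ 0.16667)
s(G, v) = I*√30/6 (s(G, v) = √(⅙ - 1) = √(-⅚) = I*√30/6)
s((3 + 1) - 2, -13)² = (I*√30/6)² = -⅚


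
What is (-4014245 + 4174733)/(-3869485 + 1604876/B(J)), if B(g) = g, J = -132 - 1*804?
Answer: -2888784/69681593 ≈ -0.041457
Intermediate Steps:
J = -936 (J = -132 - 804 = -936)
(-4014245 + 4174733)/(-3869485 + 1604876/B(J)) = (-4014245 + 4174733)/(-3869485 + 1604876/(-936)) = 160488/(-3869485 + 1604876*(-1/936)) = 160488/(-3869485 - 30863/18) = 160488/(-69681593/18) = 160488*(-18/69681593) = -2888784/69681593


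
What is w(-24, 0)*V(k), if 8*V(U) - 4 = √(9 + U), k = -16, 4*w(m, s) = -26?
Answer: -13/4 - 13*I*√7/16 ≈ -3.25 - 2.1497*I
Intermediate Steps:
w(m, s) = -13/2 (w(m, s) = (¼)*(-26) = -13/2)
V(U) = ½ + √(9 + U)/8
w(-24, 0)*V(k) = -13*(½ + √(9 - 16)/8)/2 = -13*(½ + √(-7)/8)/2 = -13*(½ + (I*√7)/8)/2 = -13*(½ + I*√7/8)/2 = -13/4 - 13*I*√7/16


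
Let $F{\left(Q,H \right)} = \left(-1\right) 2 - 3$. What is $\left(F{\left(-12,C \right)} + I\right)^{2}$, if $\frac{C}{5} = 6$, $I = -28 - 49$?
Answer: $6724$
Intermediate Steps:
$I = -77$
$C = 30$ ($C = 5 \cdot 6 = 30$)
$F{\left(Q,H \right)} = -5$ ($F{\left(Q,H \right)} = -2 - 3 = -5$)
$\left(F{\left(-12,C \right)} + I\right)^{2} = \left(-5 - 77\right)^{2} = \left(-82\right)^{2} = 6724$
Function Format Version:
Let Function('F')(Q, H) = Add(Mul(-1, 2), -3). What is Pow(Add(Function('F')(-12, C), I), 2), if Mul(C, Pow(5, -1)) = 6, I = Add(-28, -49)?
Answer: 6724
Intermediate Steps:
I = -77
C = 30 (C = Mul(5, 6) = 30)
Function('F')(Q, H) = -5 (Function('F')(Q, H) = Add(-2, -3) = -5)
Pow(Add(Function('F')(-12, C), I), 2) = Pow(Add(-5, -77), 2) = Pow(-82, 2) = 6724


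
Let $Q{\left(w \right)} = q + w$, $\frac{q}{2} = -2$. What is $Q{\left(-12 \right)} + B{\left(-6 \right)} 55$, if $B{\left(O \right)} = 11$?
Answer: $589$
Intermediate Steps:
$q = -4$ ($q = 2 \left(-2\right) = -4$)
$Q{\left(w \right)} = -4 + w$
$Q{\left(-12 \right)} + B{\left(-6 \right)} 55 = \left(-4 - 12\right) + 11 \cdot 55 = -16 + 605 = 589$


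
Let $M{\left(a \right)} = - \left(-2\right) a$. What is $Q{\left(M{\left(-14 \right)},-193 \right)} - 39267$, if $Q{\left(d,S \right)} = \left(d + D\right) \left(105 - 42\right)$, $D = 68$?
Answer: $-36747$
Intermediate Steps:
$M{\left(a \right)} = 2 a$
$Q{\left(d,S \right)} = 4284 + 63 d$ ($Q{\left(d,S \right)} = \left(d + 68\right) \left(105 - 42\right) = \left(68 + d\right) 63 = 4284 + 63 d$)
$Q{\left(M{\left(-14 \right)},-193 \right)} - 39267 = \left(4284 + 63 \cdot 2 \left(-14\right)\right) - 39267 = \left(4284 + 63 \left(-28\right)\right) - 39267 = \left(4284 - 1764\right) - 39267 = 2520 - 39267 = -36747$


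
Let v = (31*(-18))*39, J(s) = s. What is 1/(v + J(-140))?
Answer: -1/21902 ≈ -4.5658e-5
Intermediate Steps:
v = -21762 (v = -558*39 = -21762)
1/(v + J(-140)) = 1/(-21762 - 140) = 1/(-21902) = -1/21902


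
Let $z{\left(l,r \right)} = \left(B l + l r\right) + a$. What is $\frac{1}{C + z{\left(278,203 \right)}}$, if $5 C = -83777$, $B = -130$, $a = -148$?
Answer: $\frac{5}{16953} \approx 0.00029493$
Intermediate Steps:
$z{\left(l,r \right)} = -148 - 130 l + l r$ ($z{\left(l,r \right)} = \left(- 130 l + l r\right) - 148 = -148 - 130 l + l r$)
$C = - \frac{83777}{5}$ ($C = \frac{1}{5} \left(-83777\right) = - \frac{83777}{5} \approx -16755.0$)
$\frac{1}{C + z{\left(278,203 \right)}} = \frac{1}{- \frac{83777}{5} - -20146} = \frac{1}{- \frac{83777}{5} + 20146} = \frac{1}{\frac{16953}{5}} = \frac{5}{16953}$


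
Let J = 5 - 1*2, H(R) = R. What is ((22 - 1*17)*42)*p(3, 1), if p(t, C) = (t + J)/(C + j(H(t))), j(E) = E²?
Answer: 126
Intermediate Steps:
J = 3 (J = 5 - 2 = 3)
p(t, C) = (3 + t)/(C + t²) (p(t, C) = (t + 3)/(C + t²) = (3 + t)/(C + t²))
((22 - 1*17)*42)*p(3, 1) = ((22 - 1*17)*42)*((3 + 3)/(1 + 3²)) = ((22 - 17)*42)*(6/(1 + 9)) = (5*42)*(6/10) = 210*((⅒)*6) = 210*(⅗) = 126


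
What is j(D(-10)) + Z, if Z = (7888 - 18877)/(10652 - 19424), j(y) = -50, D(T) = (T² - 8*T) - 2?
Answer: -142537/2924 ≈ -48.747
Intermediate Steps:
D(T) = -2 + T² - 8*T
Z = 3663/2924 (Z = -10989/(-8772) = -10989*(-1/8772) = 3663/2924 ≈ 1.2527)
j(D(-10)) + Z = -50 + 3663/2924 = -142537/2924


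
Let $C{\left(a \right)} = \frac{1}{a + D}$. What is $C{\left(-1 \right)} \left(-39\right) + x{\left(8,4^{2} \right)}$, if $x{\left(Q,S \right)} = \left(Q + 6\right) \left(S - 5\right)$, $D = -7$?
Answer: $\frac{1271}{8} \approx 158.88$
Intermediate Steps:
$x{\left(Q,S \right)} = \left(-5 + S\right) \left(6 + Q\right)$ ($x{\left(Q,S \right)} = \left(6 + Q\right) \left(-5 + S\right) = \left(-5 + S\right) \left(6 + Q\right)$)
$C{\left(a \right)} = \frac{1}{-7 + a}$ ($C{\left(a \right)} = \frac{1}{a - 7} = \frac{1}{-7 + a}$)
$C{\left(-1 \right)} \left(-39\right) + x{\left(8,4^{2} \right)} = \frac{1}{-7 - 1} \left(-39\right) + \left(-30 - 40 + 6 \cdot 4^{2} + 8 \cdot 4^{2}\right) = \frac{1}{-8} \left(-39\right) + \left(-30 - 40 + 6 \cdot 16 + 8 \cdot 16\right) = \left(- \frac{1}{8}\right) \left(-39\right) + \left(-30 - 40 + 96 + 128\right) = \frac{39}{8} + 154 = \frac{1271}{8}$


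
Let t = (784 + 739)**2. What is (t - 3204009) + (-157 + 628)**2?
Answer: -662639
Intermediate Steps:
t = 2319529 (t = 1523**2 = 2319529)
(t - 3204009) + (-157 + 628)**2 = (2319529 - 3204009) + (-157 + 628)**2 = -884480 + 471**2 = -884480 + 221841 = -662639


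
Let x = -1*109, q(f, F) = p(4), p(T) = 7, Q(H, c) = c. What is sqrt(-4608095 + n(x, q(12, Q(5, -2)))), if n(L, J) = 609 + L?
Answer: 3*I*sqrt(511955) ≈ 2146.5*I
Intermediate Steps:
q(f, F) = 7
x = -109
sqrt(-4608095 + n(x, q(12, Q(5, -2)))) = sqrt(-4608095 + (609 - 109)) = sqrt(-4608095 + 500) = sqrt(-4607595) = 3*I*sqrt(511955)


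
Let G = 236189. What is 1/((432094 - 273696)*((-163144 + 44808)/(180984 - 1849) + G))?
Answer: 179135/6701755732357242 ≈ 2.6730e-11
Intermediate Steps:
1/((432094 - 273696)*((-163144 + 44808)/(180984 - 1849) + G)) = 1/((432094 - 273696)*((-163144 + 44808)/(180984 - 1849) + 236189)) = 1/(158398*(-118336/179135 + 236189)) = 1/(158398*(42309598179/179135)) = 1/(6701755732357242/179135) = 179135/6701755732357242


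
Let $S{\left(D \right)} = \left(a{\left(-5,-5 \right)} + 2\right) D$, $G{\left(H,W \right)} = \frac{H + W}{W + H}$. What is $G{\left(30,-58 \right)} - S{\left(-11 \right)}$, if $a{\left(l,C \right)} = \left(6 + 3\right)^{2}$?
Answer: $914$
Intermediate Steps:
$a{\left(l,C \right)} = 81$ ($a{\left(l,C \right)} = 9^{2} = 81$)
$G{\left(H,W \right)} = 1$ ($G{\left(H,W \right)} = \frac{H + W}{H + W} = 1$)
$S{\left(D \right)} = 83 D$ ($S{\left(D \right)} = \left(81 + 2\right) D = 83 D$)
$G{\left(30,-58 \right)} - S{\left(-11 \right)} = 1 - 83 \left(-11\right) = 1 - -913 = 1 + 913 = 914$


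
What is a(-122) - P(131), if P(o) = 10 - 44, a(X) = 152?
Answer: 186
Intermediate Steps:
P(o) = -34
a(-122) - P(131) = 152 - 1*(-34) = 152 + 34 = 186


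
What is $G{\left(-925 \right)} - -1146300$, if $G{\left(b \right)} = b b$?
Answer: $2001925$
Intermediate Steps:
$G{\left(b \right)} = b^{2}$
$G{\left(-925 \right)} - -1146300 = \left(-925\right)^{2} - -1146300 = 855625 + 1146300 = 2001925$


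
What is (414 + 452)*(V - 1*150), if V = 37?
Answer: -97858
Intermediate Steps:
(414 + 452)*(V - 1*150) = (414 + 452)*(37 - 1*150) = 866*(37 - 150) = 866*(-113) = -97858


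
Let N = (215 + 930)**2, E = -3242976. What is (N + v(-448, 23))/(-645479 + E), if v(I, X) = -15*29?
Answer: -262118/777691 ≈ -0.33705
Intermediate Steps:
v(I, X) = -435
N = 1311025 (N = 1145**2 = 1311025)
(N + v(-448, 23))/(-645479 + E) = (1311025 - 435)/(-645479 - 3242976) = 1310590/(-3888455) = 1310590*(-1/3888455) = -262118/777691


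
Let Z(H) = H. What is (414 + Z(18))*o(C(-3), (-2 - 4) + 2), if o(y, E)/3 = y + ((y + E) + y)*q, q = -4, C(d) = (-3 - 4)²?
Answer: -423792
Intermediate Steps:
C(d) = 49 (C(d) = (-7)² = 49)
o(y, E) = -21*y - 12*E (o(y, E) = 3*(y + ((y + E) + y)*(-4)) = 3*(y + ((E + y) + y)*(-4)) = 3*(y + (E + 2*y)*(-4)) = 3*(y + (-8*y - 4*E)) = 3*(-7*y - 4*E) = -21*y - 12*E)
(414 + Z(18))*o(C(-3), (-2 - 4) + 2) = (414 + 18)*(-21*49 - 12*((-2 - 4) + 2)) = 432*(-1029 - 12*(-6 + 2)) = 432*(-1029 - 12*(-4)) = 432*(-1029 + 48) = 432*(-981) = -423792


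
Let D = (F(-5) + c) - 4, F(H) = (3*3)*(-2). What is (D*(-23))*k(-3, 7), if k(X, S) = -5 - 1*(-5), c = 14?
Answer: 0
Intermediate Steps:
k(X, S) = 0 (k(X, S) = -5 + 5 = 0)
F(H) = -18 (F(H) = 9*(-2) = -18)
D = -8 (D = (-18 + 14) - 4 = -4 - 4 = -8)
(D*(-23))*k(-3, 7) = -8*(-23)*0 = 184*0 = 0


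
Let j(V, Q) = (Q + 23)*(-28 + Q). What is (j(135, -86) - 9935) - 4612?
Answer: -7365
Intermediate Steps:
j(V, Q) = (-28 + Q)*(23 + Q) (j(V, Q) = (23 + Q)*(-28 + Q) = (-28 + Q)*(23 + Q))
(j(135, -86) - 9935) - 4612 = ((-644 + (-86)² - 5*(-86)) - 9935) - 4612 = ((-644 + 7396 + 430) - 9935) - 4612 = (7182 - 9935) - 4612 = -2753 - 4612 = -7365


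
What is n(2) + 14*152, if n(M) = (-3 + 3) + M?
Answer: 2130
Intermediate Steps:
n(M) = M (n(M) = 0 + M = M)
n(2) + 14*152 = 2 + 14*152 = 2 + 2128 = 2130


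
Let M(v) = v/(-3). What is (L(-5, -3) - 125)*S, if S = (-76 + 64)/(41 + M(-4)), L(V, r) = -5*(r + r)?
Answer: 3420/127 ≈ 26.929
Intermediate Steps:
M(v) = -v/3 (M(v) = v*(-1/3) = -v/3)
L(V, r) = -10*r
S = -36/127 (S = (-76 + 64)/(41 - 1/3*(-4)) = -12/(41 + 4/3) = -12/127/3 = -12*3/127 = -36/127 ≈ -0.28346)
(L(-5, -3) - 125)*S = (-10*(-3) - 125)*(-36/127) = (30 - 125)*(-36/127) = -95*(-36/127) = 3420/127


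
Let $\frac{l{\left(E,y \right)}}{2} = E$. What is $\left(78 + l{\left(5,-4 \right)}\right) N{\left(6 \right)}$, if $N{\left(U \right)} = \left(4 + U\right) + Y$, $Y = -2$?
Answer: $704$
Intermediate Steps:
$l{\left(E,y \right)} = 2 E$
$N{\left(U \right)} = 2 + U$ ($N{\left(U \right)} = \left(4 + U\right) - 2 = 2 + U$)
$\left(78 + l{\left(5,-4 \right)}\right) N{\left(6 \right)} = \left(78 + 2 \cdot 5\right) \left(2 + 6\right) = \left(78 + 10\right) 8 = 88 \cdot 8 = 704$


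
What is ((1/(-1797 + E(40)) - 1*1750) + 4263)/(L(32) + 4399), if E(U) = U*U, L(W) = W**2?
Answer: 495060/1068331 ≈ 0.46340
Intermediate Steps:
E(U) = U**2
((1/(-1797 + E(40)) - 1*1750) + 4263)/(L(32) + 4399) = ((1/(-1797 + 40**2) - 1*1750) + 4263)/(32**2 + 4399) = ((1/(-1797 + 1600) - 1750) + 4263)/(1024 + 4399) = ((1/(-197) - 1750) + 4263)/5423 = ((-1/197 - 1750) + 4263)*(1/5423) = (-344751/197 + 4263)*(1/5423) = (495060/197)*(1/5423) = 495060/1068331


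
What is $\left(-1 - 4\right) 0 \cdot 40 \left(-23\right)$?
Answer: $0$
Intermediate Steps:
$\left(-1 - 4\right) 0 \cdot 40 \left(-23\right) = \left(-5\right) 0 \cdot 40 \left(-23\right) = 0 \cdot 40 \left(-23\right) = 0 \left(-23\right) = 0$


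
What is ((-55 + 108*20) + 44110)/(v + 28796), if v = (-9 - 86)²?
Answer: 15405/12607 ≈ 1.2219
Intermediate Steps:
v = 9025 (v = (-95)² = 9025)
((-55 + 108*20) + 44110)/(v + 28796) = ((-55 + 108*20) + 44110)/(9025 + 28796) = ((-55 + 2160) + 44110)/37821 = (2105 + 44110)*(1/37821) = 46215*(1/37821) = 15405/12607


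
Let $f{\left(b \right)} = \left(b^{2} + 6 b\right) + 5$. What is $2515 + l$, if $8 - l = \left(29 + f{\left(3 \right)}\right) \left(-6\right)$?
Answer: $2889$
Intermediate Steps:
$f{\left(b \right)} = 5 + b^{2} + 6 b$
$l = 374$ ($l = 8 - \left(29 + \left(5 + 3^{2} + 6 \cdot 3\right)\right) \left(-6\right) = 8 - \left(29 + \left(5 + 9 + 18\right)\right) \left(-6\right) = 8 - \left(29 + 32\right) \left(-6\right) = 8 - 61 \left(-6\right) = 8 - -366 = 8 + 366 = 374$)
$2515 + l = 2515 + 374 = 2889$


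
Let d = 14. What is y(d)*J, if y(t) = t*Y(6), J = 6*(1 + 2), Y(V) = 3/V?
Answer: 126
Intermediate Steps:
J = 18 (J = 6*3 = 18)
y(t) = t/2 (y(t) = t*(3/6) = t*(3*(⅙)) = t*(½) = t/2)
y(d)*J = ((½)*14)*18 = 7*18 = 126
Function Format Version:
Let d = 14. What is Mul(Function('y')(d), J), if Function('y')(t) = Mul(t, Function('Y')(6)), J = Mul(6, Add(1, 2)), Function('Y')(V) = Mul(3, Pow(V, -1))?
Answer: 126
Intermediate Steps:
J = 18 (J = Mul(6, 3) = 18)
Function('y')(t) = Mul(Rational(1, 2), t) (Function('y')(t) = Mul(t, Mul(3, Pow(6, -1))) = Mul(t, Mul(3, Rational(1, 6))) = Mul(t, Rational(1, 2)) = Mul(Rational(1, 2), t))
Mul(Function('y')(d), J) = Mul(Mul(Rational(1, 2), 14), 18) = Mul(7, 18) = 126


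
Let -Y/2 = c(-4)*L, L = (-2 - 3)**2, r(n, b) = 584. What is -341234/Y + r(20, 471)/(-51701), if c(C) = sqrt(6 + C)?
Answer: -584/51701 + 170617*sqrt(2)/50 ≈ 4825.8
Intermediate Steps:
L = 25 (L = (-5)**2 = 25)
Y = -50*sqrt(2) (Y = -2*sqrt(6 - 4)*25 = -2*sqrt(2)*25 = -50*sqrt(2) ≈ -70.711)
-341234/Y + r(20, 471)/(-51701) = -341234*(-sqrt(2)/100) + 584/(-51701) = -(-170617)*sqrt(2)/50 + 584*(-1/51701) = 170617*sqrt(2)/50 - 584/51701 = -584/51701 + 170617*sqrt(2)/50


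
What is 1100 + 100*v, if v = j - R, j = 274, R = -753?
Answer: 103800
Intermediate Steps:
v = 1027 (v = 274 - 1*(-753) = 274 + 753 = 1027)
1100 + 100*v = 1100 + 100*1027 = 1100 + 102700 = 103800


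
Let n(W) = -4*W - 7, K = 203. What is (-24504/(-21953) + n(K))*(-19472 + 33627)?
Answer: -254153067465/21953 ≈ -1.1577e+7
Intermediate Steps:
n(W) = -7 - 4*W
(-24504/(-21953) + n(K))*(-19472 + 33627) = (-24504/(-21953) + (-7 - 4*203))*(-19472 + 33627) = (-24504*(-1/21953) + (-7 - 812))*14155 = (24504/21953 - 819)*14155 = -17955003/21953*14155 = -254153067465/21953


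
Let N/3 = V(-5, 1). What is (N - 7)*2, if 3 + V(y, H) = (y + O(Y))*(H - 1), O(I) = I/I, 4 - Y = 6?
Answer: -32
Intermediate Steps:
Y = -2 (Y = 4 - 1*6 = 4 - 6 = -2)
O(I) = 1
V(y, H) = -3 + (1 + y)*(-1 + H) (V(y, H) = -3 + (y + 1)*(H - 1) = -3 + (1 + y)*(-1 + H))
N = -9 (N = 3*(-4 + 1 - 1*(-5) + 1*(-5)) = 3*(-4 + 1 + 5 - 5) = 3*(-3) = -9)
(N - 7)*2 = (-9 - 7)*2 = -16*2 = -32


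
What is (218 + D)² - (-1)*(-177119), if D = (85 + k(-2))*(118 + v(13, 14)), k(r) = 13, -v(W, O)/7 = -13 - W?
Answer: 877048805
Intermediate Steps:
v(W, O) = 91 + 7*W (v(W, O) = -7*(-13 - W) = 91 + 7*W)
D = 29400 (D = (85 + 13)*(118 + (91 + 7*13)) = 98*(118 + (91 + 91)) = 98*(118 + 182) = 98*300 = 29400)
(218 + D)² - (-1)*(-177119) = (218 + 29400)² - (-1)*(-177119) = 29618² - 1*177119 = 877225924 - 177119 = 877048805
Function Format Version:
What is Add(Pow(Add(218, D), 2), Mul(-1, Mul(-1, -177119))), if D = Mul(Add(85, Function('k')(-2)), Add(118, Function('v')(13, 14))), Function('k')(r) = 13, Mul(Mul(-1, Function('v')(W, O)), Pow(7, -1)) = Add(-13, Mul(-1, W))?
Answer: 877048805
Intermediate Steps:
Function('v')(W, O) = Add(91, Mul(7, W)) (Function('v')(W, O) = Mul(-7, Add(-13, Mul(-1, W))) = Add(91, Mul(7, W)))
D = 29400 (D = Mul(Add(85, 13), Add(118, Add(91, Mul(7, 13)))) = Mul(98, Add(118, Add(91, 91))) = Mul(98, Add(118, 182)) = Mul(98, 300) = 29400)
Add(Pow(Add(218, D), 2), Mul(-1, Mul(-1, -177119))) = Add(Pow(Add(218, 29400), 2), Mul(-1, Mul(-1, -177119))) = Add(Pow(29618, 2), Mul(-1, 177119)) = Add(877225924, -177119) = 877048805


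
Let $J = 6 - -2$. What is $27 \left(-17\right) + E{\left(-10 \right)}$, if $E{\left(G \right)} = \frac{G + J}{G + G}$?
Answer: $- \frac{4589}{10} \approx -458.9$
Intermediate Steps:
$J = 8$ ($J = 6 + 2 = 8$)
$E{\left(G \right)} = \frac{8 + G}{2 G}$ ($E{\left(G \right)} = \frac{G + 8}{G + G} = \frac{8 + G}{2 G}$)
$27 \left(-17\right) + E{\left(-10 \right)} = 27 \left(-17\right) + \frac{8 - 10}{2 \left(-10\right)} = -459 + \frac{1}{2} \left(- \frac{1}{10}\right) \left(-2\right) = -459 + \frac{1}{10} = - \frac{4589}{10}$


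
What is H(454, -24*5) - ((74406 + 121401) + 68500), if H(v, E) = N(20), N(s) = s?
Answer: -264287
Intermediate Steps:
H(v, E) = 20
H(454, -24*5) - ((74406 + 121401) + 68500) = 20 - ((74406 + 121401) + 68500) = 20 - (195807 + 68500) = 20 - 1*264307 = 20 - 264307 = -264287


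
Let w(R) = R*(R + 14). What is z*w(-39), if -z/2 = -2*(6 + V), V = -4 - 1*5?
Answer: -11700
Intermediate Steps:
V = -9 (V = -4 - 5 = -9)
w(R) = R*(14 + R)
z = -12 (z = -(-4)*(6 - 9) = -(-4)*(-3) = -2*6 = -12)
z*w(-39) = -(-468)*(14 - 39) = -(-468)*(-25) = -12*975 = -11700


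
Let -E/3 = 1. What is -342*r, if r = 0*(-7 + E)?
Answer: 0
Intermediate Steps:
E = -3 (E = -3*1 = -3)
r = 0 (r = 0*(-7 - 3) = 0*(-10) = 0)
-342*r = -342*0 = 0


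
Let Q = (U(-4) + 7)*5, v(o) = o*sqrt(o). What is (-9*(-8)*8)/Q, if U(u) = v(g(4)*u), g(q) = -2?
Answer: -4032/2315 + 9216*sqrt(2)/2315 ≈ 3.8883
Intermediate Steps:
v(o) = o**(3/2)
U(u) = 2*sqrt(2)*(-u)**(3/2) (U(u) = (-2*u)**(3/2) = 2*sqrt(2)*(-u)**(3/2))
Q = 35 + 80*sqrt(2) (Q = (2*sqrt(2)*(-1*(-4))**(3/2) + 7)*5 = (2*sqrt(2)*4**(3/2) + 7)*5 = (2*sqrt(2)*8 + 7)*5 = (16*sqrt(2) + 7)*5 = (7 + 16*sqrt(2))*5 = 35 + 80*sqrt(2) ≈ 148.14)
(-9*(-8)*8)/Q = (-9*(-8)*8)/(35 + 80*sqrt(2)) = (72*8)/(35 + 80*sqrt(2)) = 576/(35 + 80*sqrt(2))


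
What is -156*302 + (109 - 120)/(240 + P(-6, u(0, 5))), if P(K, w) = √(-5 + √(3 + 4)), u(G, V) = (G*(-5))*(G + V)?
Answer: -47112 - 11/(240 + I*√(5 - √7)) ≈ -47112.0 + 0.00029301*I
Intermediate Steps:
u(G, V) = -5*G*(G + V) (u(G, V) = (-5*G)*(G + V) = -5*G*(G + V))
P(K, w) = √(-5 + √7)
-156*302 + (109 - 120)/(240 + P(-6, u(0, 5))) = -156*302 + (109 - 120)/(240 + √(-5 + √7)) = -47112 - 11/(240 + √(-5 + √7))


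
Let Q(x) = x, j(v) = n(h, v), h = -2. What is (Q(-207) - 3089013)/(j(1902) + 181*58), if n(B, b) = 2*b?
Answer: -1544610/7151 ≈ -216.00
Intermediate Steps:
j(v) = 2*v
(Q(-207) - 3089013)/(j(1902) + 181*58) = (-207 - 3089013)/(2*1902 + 181*58) = -3089220/(3804 + 10498) = -3089220/14302 = -3089220*1/14302 = -1544610/7151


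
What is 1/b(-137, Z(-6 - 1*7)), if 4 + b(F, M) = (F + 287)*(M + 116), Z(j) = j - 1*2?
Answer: 1/15146 ≈ 6.6024e-5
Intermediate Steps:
Z(j) = -2 + j (Z(j) = j - 2 = -2 + j)
b(F, M) = -4 + (116 + M)*(287 + F) (b(F, M) = -4 + (F + 287)*(M + 116) = -4 + (287 + F)*(116 + M) = -4 + (116 + M)*(287 + F))
1/b(-137, Z(-6 - 1*7)) = 1/(33288 + 116*(-137) + 287*(-2 + (-6 - 1*7)) - 137*(-2 + (-6 - 1*7))) = 1/(33288 - 15892 + 287*(-2 + (-6 - 7)) - 137*(-2 + (-6 - 7))) = 1/(33288 - 15892 + 287*(-2 - 13) - 137*(-2 - 13)) = 1/(33288 - 15892 + 287*(-15) - 137*(-15)) = 1/(33288 - 15892 - 4305 + 2055) = 1/15146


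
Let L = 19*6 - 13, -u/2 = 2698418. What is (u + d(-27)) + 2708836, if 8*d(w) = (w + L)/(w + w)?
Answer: -580608037/216 ≈ -2.6880e+6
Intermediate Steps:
u = -5396836 (u = -2*2698418 = -5396836)
L = 101 (L = 114 - 13 = 101)
d(w) = (101 + w)/(16*w) (d(w) = ((w + 101)/(w + w))/8 = ((101 + w)/((2*w)))/8 = ((101 + w)*(1/(2*w)))/8 = ((101 + w)/(2*w))/8 = (101 + w)/(16*w))
(u + d(-27)) + 2708836 = (-5396836 + (1/16)*(101 - 27)/(-27)) + 2708836 = (-5396836 + (1/16)*(-1/27)*74) + 2708836 = (-5396836 - 37/216) + 2708836 = -1165716613/216 + 2708836 = -580608037/216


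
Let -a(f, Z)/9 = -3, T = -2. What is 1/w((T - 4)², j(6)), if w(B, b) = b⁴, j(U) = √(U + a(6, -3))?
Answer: 1/1089 ≈ 0.00091827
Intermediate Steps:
a(f, Z) = 27 (a(f, Z) = -9*(-3) = 27)
j(U) = √(27 + U) (j(U) = √(U + 27) = √(27 + U))
1/w((T - 4)², j(6)) = 1/((√(27 + 6))⁴) = 1/((√33)⁴) = 1/1089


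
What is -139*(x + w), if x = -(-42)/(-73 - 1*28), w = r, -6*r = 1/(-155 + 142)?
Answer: 441325/7878 ≈ 56.020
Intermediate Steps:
r = 1/78 (r = -1/(6*(-155 + 142)) = -⅙/(-13) = -⅙*(-1/13) = 1/78 ≈ 0.012821)
w = 1/78 ≈ 0.012821
x = -42/101 (x = -(-42)/(-73 - 28) = -(-42)/(-101) = -(-42)*(-1)/101 = -1*42/101 = -42/101 ≈ -0.41584)
-139*(x + w) = -139*(-42/101 + 1/78) = -139*(-3175/7878) = 441325/7878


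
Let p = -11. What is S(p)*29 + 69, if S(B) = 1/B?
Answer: 730/11 ≈ 66.364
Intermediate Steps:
S(p)*29 + 69 = 29/(-11) + 69 = -1/11*29 + 69 = -29/11 + 69 = 730/11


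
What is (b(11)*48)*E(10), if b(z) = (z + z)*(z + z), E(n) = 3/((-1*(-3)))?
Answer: 23232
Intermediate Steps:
E(n) = 1 (E(n) = 3/3 = 3*(⅓) = 1)
b(z) = 4*z² (b(z) = (2*z)*(2*z) = 4*z²)
(b(11)*48)*E(10) = ((4*11²)*48)*1 = ((4*121)*48)*1 = (484*48)*1 = 23232*1 = 23232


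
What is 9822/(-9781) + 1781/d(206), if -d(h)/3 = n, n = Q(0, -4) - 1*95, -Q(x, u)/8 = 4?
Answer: 13677779/3726561 ≈ 3.6703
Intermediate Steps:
Q(x, u) = -32 (Q(x, u) = -8*4 = -32)
n = -127 (n = -32 - 1*95 = -32 - 95 = -127)
d(h) = 381 (d(h) = -3*(-127) = 381)
9822/(-9781) + 1781/d(206) = 9822/(-9781) + 1781/381 = 9822*(-1/9781) + 1781*(1/381) = -9822/9781 + 1781/381 = 13677779/3726561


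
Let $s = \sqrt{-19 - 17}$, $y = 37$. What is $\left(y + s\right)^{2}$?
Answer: $1333 + 444 i \approx 1333.0 + 444.0 i$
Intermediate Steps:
$s = 6 i$ ($s = \sqrt{-36} = 6 i \approx 6.0 i$)
$\left(y + s\right)^{2} = \left(37 + 6 i\right)^{2}$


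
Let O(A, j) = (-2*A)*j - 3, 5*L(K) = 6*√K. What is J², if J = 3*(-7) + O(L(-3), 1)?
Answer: 13968/25 + 576*I*√3/5 ≈ 558.72 + 199.53*I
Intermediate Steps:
L(K) = 6*√K/5 (L(K) = (6*√K)/5 = 6*√K/5)
O(A, j) = -3 - 2*A*j (O(A, j) = -2*A*j - 3 = -3 - 2*A*j)
J = -24 - 12*I*√3/5 (J = 3*(-7) + (-3 - 2*6*√(-3)/5*1) = -21 + (-3 - 2*6*(I*√3)/5*1) = -21 + (-3 - 2*6*I*√3/5*1) = -21 + (-3 - 12*I*√3/5) = -24 - 12*I*√3/5 ≈ -24.0 - 4.1569*I)
J² = (-24 - 12*I*√3/5)²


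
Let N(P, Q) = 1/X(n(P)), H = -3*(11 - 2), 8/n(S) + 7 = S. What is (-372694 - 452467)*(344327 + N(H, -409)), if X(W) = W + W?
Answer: -2272987665439/8 ≈ -2.8412e+11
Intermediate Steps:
n(S) = 8/(-7 + S)
X(W) = 2*W
H = -27 (H = -3*9 = -27)
N(P, Q) = -7/16 + P/16 (N(P, Q) = 1/(2*(8/(-7 + P))) = 1/(16/(-7 + P)) = -7/16 + P/16)
(-372694 - 452467)*(344327 + N(H, -409)) = (-372694 - 452467)*(344327 + (-7/16 + (1/16)*(-27))) = -825161*(344327 + (-7/16 - 27/16)) = -825161*(344327 - 17/8) = -825161*2754599/8 = -2272987665439/8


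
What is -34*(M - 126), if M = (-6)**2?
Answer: 3060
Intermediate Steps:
M = 36
-34*(M - 126) = -34*(36 - 126) = -34*(-90) = 3060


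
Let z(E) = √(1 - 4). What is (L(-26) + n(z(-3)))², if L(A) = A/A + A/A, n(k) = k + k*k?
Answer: -2 - 2*I*√3 ≈ -2.0 - 3.4641*I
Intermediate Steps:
z(E) = I*√3 (z(E) = √(-3) = I*√3)
n(k) = k + k²
L(A) = 2 (L(A) = 1 + 1 = 2)
(L(-26) + n(z(-3)))² = (2 + (I*√3)*(1 + I*√3))² = (2 + I*√3*(1 + I*√3))²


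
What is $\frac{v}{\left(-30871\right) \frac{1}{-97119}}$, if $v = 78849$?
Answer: $\frac{7657736031}{30871} \approx 2.4806 \cdot 10^{5}$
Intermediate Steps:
$\frac{v}{\left(-30871\right) \frac{1}{-97119}} = \frac{78849}{\left(-30871\right) \frac{1}{-97119}} = \frac{78849}{\left(-30871\right) \left(- \frac{1}{97119}\right)} = \frac{78849}{\frac{30871}{97119}} = 78849 \cdot \frac{97119}{30871} = \frac{7657736031}{30871}$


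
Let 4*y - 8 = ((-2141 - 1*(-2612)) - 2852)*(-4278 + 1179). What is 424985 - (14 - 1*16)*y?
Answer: 8228697/2 ≈ 4.1143e+6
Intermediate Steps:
y = 7378727/4 (y = 2 + (((-2141 - 1*(-2612)) - 2852)*(-4278 + 1179))/4 = 2 + (((-2141 + 2612) - 2852)*(-3099))/4 = 2 + ((471 - 2852)*(-3099))/4 = 2 + (-2381*(-3099))/4 = 2 + (¼)*7378719 = 2 + 7378719/4 = 7378727/4 ≈ 1.8447e+6)
424985 - (14 - 1*16)*y = 424985 - (14 - 1*16)*7378727/4 = 424985 - (14 - 16)*7378727/4 = 424985 - (-2)*7378727/4 = 424985 - 1*(-7378727/2) = 424985 + 7378727/2 = 8228697/2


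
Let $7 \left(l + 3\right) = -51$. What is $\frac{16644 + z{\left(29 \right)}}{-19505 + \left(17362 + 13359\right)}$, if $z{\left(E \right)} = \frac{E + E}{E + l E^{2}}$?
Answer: $\frac{17318075}{11670248} \approx 1.484$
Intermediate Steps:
$l = - \frac{72}{7}$ ($l = -3 + \frac{1}{7} \left(-51\right) = -3 - \frac{51}{7} = - \frac{72}{7} \approx -10.286$)
$z{\left(E \right)} = \frac{2 E}{E - \frac{72 E^{2}}{7}}$ ($z{\left(E \right)} = \frac{E + E}{E - \frac{72 E^{2}}{7}} = \frac{2 E}{E - \frac{72 E^{2}}{7}}$)
$\frac{16644 + z{\left(29 \right)}}{-19505 + \left(17362 + 13359\right)} = \frac{16644 + \frac{14}{7 - 2088}}{-19505 + \left(17362 + 13359\right)} = \frac{16644 + \frac{14}{7 - 2088}}{-19505 + 30721} = \frac{16644 + \frac{14}{-2081}}{11216} = \left(16644 + 14 \left(- \frac{1}{2081}\right)\right) \frac{1}{11216} = \left(16644 - \frac{14}{2081}\right) \frac{1}{11216} = \frac{34636150}{2081} \cdot \frac{1}{11216} = \frac{17318075}{11670248}$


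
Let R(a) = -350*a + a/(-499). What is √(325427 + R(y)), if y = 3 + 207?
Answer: √62729970137/499 ≈ 501.92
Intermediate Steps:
y = 210
R(a) = -174651*a/499 (R(a) = -350*a + a*(-1/499) = -350*a - a/499 = -174651*a/499)
√(325427 + R(y)) = √(325427 - 174651/499*210) = √(325427 - 36676710/499) = √(125711363/499) = √62729970137/499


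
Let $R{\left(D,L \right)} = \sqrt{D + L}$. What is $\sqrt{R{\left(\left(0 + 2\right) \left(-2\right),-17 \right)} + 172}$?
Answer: $\sqrt{172 + i \sqrt{21}} \approx 13.116 + 0.1747 i$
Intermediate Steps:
$\sqrt{R{\left(\left(0 + 2\right) \left(-2\right),-17 \right)} + 172} = \sqrt{\sqrt{\left(0 + 2\right) \left(-2\right) - 17} + 172} = \sqrt{\sqrt{2 \left(-2\right) - 17} + 172} = \sqrt{\sqrt{-4 - 17} + 172} = \sqrt{\sqrt{-21} + 172} = \sqrt{i \sqrt{21} + 172} = \sqrt{172 + i \sqrt{21}}$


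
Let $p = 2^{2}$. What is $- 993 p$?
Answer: $-3972$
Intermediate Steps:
$p = 4$
$- 993 p = \left(-993\right) 4 = -3972$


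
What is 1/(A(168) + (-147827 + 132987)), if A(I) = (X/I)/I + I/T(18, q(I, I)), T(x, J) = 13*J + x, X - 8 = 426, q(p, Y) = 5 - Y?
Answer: -4235616/62856814997 ≈ -6.7385e-5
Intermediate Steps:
X = 434 (X = 8 + 426 = 434)
T(x, J) = x + 13*J
A(I) = 434/I² + I/(83 - 13*I) (A(I) = (434/I)/I + I/(18 + 13*(5 - I)) = 434/I² + I/(18 + (65 - 13*I)) = 434/I² + I/(83 - 13*I))
1/(A(168) + (-147827 + 132987)) = 1/((-36022 - 1*168³ + 5642*168)/(168²*(-83 + 13*168)) + (-147827 + 132987)) = 1/((-36022 - 1*4741632 + 947856)/(28224*(-83 + 2184)) - 14840) = 1/((1/28224)*(-36022 - 4741632 + 947856)/2101 - 14840) = 1/((1/28224)*(1/2101)*(-3829798) - 14840) = 1/(-273557/4235616 - 14840) = 1/(-62856814997/4235616) = -4235616/62856814997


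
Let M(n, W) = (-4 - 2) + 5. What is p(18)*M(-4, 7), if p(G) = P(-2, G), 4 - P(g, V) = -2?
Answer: -6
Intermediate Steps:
P(g, V) = 6 (P(g, V) = 4 - 1*(-2) = 4 + 2 = 6)
M(n, W) = -1 (M(n, W) = -6 + 5 = -1)
p(G) = 6
p(18)*M(-4, 7) = 6*(-1) = -6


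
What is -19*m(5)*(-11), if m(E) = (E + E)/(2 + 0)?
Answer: 1045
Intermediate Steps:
m(E) = E (m(E) = (2*E)/2 = (2*E)*(1/2) = E)
-19*m(5)*(-11) = -19*5*(-11) = -95*(-11) = 1045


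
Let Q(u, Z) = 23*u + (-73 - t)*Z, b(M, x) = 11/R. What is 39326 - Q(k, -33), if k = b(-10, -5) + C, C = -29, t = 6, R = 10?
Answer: 373607/10 ≈ 37361.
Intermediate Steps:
b(M, x) = 11/10
k = -279/10 (k = 11/10 - 29 = -279/10 ≈ -27.900)
Q(u, Z) = -79*Z + 23*u (Q(u, Z) = 23*u + (-73 - 1*6)*Z = 23*u + (-73 - 6)*Z = 23*u - 79*Z = -79*Z + 23*u)
39326 - Q(k, -33) = 39326 - (-79*(-33) + 23*(-279/10)) = 39326 - (2607 - 6417/10) = 39326 - 1*19653/10 = 39326 - 19653/10 = 373607/10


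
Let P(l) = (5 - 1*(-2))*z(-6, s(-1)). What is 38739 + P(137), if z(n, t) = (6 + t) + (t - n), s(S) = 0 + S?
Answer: 38809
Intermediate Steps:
s(S) = S
z(n, t) = 6 - n + 2*t
P(l) = 70 (P(l) = (5 - 1*(-2))*(6 - 1*(-6) + 2*(-1)) = (5 + 2)*(6 + 6 - 2) = 7*10 = 70)
38739 + P(137) = 38739 + 70 = 38809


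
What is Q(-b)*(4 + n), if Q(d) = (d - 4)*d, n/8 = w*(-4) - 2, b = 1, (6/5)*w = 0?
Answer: -60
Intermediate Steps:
w = 0 (w = (⅚)*0 = 0)
n = -16 (n = 8*(0*(-4) - 2) = 8*(0 - 2) = 8*(-2) = -16)
Q(d) = d*(-4 + d) (Q(d) = (-4 + d)*d = d*(-4 + d))
Q(-b)*(4 + n) = ((-1*1)*(-4 - 1*1))*(4 - 16) = -(-4 - 1)*(-12) = -1*(-5)*(-12) = 5*(-12) = -60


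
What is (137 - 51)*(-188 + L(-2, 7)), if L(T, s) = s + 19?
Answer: -13932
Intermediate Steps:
L(T, s) = 19 + s
(137 - 51)*(-188 + L(-2, 7)) = (137 - 51)*(-188 + (19 + 7)) = 86*(-188 + 26) = 86*(-162) = -13932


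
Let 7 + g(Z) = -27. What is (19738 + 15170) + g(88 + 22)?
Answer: 34874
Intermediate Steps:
g(Z) = -34 (g(Z) = -7 - 27 = -34)
(19738 + 15170) + g(88 + 22) = (19738 + 15170) - 34 = 34908 - 34 = 34874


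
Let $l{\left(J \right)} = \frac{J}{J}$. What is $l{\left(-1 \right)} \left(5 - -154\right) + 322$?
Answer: $481$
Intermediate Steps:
$l{\left(J \right)} = 1$
$l{\left(-1 \right)} \left(5 - -154\right) + 322 = 1 \left(5 - -154\right) + 322 = 1 \left(5 + 154\right) + 322 = 1 \cdot 159 + 322 = 159 + 322 = 481$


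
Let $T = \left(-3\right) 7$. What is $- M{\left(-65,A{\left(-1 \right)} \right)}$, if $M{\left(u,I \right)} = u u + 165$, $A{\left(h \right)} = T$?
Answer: $-4390$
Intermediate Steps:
$T = -21$
$A{\left(h \right)} = -21$
$M{\left(u,I \right)} = 165 + u^{2}$ ($M{\left(u,I \right)} = u^{2} + 165 = 165 + u^{2}$)
$- M{\left(-65,A{\left(-1 \right)} \right)} = - (165 + \left(-65\right)^{2}) = - (165 + 4225) = \left(-1\right) 4390 = -4390$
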